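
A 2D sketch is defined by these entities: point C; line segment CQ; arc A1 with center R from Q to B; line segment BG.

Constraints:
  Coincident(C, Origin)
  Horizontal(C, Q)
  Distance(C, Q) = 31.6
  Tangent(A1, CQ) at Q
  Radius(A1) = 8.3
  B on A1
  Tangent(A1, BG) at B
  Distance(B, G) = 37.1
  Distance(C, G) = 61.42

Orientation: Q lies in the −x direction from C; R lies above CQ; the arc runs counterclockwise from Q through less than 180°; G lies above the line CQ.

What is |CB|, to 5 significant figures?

27.207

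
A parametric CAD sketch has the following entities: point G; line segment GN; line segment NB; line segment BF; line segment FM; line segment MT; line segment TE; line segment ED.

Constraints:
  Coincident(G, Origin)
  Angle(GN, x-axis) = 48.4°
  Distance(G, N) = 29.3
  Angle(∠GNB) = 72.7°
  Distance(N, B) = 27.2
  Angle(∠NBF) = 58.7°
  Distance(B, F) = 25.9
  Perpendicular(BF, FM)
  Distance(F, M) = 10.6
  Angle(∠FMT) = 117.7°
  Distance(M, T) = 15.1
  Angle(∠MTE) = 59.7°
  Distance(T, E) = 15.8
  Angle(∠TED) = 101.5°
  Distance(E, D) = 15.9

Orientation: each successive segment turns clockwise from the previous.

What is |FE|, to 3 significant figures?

12.8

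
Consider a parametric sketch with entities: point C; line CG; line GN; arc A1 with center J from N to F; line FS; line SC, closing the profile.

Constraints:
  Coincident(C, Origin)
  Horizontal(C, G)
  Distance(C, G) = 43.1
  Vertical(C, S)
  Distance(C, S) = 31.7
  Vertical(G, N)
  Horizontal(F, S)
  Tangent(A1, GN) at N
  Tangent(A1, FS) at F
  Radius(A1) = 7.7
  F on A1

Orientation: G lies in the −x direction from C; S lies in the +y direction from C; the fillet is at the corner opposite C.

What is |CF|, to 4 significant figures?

47.52

The virtual corner opposite C is at (-43.10, 31.70). Since A1 is tangent to GN there, JN ⟂ GN and since A1 is tangent to FS there, JF ⟂ FS, with radius 7.7, so the center J sits 7.7 in from both sides at J = (-35.40, 24.00). That places the tangent points at N = (-43.10, 24.00) on GN and F = (-35.40, 31.70) on FS. Then |CF| = |F − C| = 47.52.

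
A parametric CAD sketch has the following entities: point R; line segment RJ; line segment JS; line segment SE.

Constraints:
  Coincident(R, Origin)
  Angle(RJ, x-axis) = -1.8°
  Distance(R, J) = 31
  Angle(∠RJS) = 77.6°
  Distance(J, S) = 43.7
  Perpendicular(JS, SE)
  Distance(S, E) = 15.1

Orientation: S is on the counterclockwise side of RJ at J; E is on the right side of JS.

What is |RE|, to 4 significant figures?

58.58

R is at the origin; RJ runs at -1.8° with length 31.0, so J = 31.0·(cos -1.8°, sin -1.8°) = (30.98, -0.9737). ∠RJS = 77.6°, so JS runs at -1.8° + (180° − 77.6°) = 100.6° from the x-axis; with |JS| = 43.7, S = J + 43.7·(cos 100.6°, sin 100.6°) = (22.95, 41.98). JS ⟂ SE; with |SE| = 15.1 on the right of JS, E = S + 15.1·(0.9829, 0.1840) = (37.79, 44.76). Then |RE| = |E − R| = 58.58.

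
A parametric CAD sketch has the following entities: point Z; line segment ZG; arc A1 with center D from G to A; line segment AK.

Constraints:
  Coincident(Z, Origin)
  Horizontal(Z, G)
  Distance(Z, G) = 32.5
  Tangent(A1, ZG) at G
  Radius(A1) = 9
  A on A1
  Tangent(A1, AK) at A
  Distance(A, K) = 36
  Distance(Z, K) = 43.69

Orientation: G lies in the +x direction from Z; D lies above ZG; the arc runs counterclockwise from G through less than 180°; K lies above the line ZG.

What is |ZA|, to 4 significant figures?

41.88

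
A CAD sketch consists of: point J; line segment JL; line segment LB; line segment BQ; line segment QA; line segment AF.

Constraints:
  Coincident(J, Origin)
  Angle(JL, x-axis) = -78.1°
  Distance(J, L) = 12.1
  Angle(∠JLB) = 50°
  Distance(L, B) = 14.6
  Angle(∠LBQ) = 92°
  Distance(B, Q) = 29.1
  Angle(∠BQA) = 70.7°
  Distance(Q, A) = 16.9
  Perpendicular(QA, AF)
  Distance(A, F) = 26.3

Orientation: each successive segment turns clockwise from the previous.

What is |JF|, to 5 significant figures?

10.334

∠BQA = 70.7° gives QA at -45.400° from the x-axis; with |QA| = 16.9, A = (14.285, 9.1362). QA ⟂ AF, so AF runs at -135.40°; with |AF| = 26.3, F = (-4.4417, -9.3304). Then |JF| = |F − J| = 10.334.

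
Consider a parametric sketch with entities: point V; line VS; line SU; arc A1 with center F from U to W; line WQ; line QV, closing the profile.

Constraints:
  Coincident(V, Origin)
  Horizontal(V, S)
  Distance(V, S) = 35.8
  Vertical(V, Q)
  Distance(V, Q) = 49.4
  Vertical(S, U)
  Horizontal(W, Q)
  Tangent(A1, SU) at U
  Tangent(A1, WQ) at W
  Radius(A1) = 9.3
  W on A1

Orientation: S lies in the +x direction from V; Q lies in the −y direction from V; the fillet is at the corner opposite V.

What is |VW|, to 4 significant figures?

56.06

V is at the origin; V and S share the same y with |VS| = 35.8 and S on the +x side, so S = (35.80, 0.000). VQ is vertical with |VQ| = 49.4 and Q on the −y side, so Q = (0.000, -49.40). The virtual corner opposite V is at (35.80, -49.40). The tangent condition forces FU to be normal to SU and since A1 is tangent to WQ there, FW ⟂ WQ, with radius 9.3, so the center F sits 9.3 in from both sides at F = (26.50, -40.10). That places the tangent points at U = (35.80, -40.10) on SU and W = (26.50, -49.40) on WQ. Then |VW| = |W − V| = 56.06.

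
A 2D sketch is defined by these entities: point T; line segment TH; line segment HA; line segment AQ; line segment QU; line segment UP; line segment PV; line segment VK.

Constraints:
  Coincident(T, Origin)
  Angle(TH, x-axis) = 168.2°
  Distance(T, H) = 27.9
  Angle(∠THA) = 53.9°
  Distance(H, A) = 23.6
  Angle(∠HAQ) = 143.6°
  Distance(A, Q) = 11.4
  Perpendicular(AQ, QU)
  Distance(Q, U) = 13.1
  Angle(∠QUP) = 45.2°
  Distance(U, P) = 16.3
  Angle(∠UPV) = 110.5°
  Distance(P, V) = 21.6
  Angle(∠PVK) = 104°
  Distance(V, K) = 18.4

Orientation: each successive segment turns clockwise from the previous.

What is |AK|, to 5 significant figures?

30.629

∠UPV = 110.5° gives PV at 71.400° from the x-axis; with |PV| = 21.6, V = (-2.9151, 40.376). ∠PVK = 104.0° gives VK at -4.6000° from the x-axis; with |VK| = 18.4, K = (15.426, 38.901). Then |AK| = |K − A| = 30.629.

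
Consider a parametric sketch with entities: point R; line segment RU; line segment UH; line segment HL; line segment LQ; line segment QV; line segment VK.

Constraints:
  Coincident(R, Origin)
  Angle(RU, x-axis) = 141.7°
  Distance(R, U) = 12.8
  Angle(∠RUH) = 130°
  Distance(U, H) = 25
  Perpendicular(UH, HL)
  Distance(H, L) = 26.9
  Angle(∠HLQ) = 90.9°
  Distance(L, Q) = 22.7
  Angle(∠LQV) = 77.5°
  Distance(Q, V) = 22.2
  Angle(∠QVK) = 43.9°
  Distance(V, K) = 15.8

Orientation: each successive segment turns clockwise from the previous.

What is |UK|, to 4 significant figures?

24.23

∠LQV = 77.5° gives QV at 170.1° from the x-axis; with |QV| = 22.2, V = (-4.738, 14.86). ∠QVK = 43.9° gives VK at 34.00° from the x-axis; with |VK| = 15.8, K = (8.360, 23.70). Then |UK| = |K − U| = 24.23.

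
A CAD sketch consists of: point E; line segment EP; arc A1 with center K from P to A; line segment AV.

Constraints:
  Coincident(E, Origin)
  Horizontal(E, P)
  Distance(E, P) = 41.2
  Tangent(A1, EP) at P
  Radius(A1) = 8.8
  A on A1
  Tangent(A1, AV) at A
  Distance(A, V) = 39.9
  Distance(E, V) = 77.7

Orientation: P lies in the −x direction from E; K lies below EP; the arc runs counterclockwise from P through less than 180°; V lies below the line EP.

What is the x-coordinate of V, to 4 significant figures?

-65.68

E is at the origin; E and P share the same y with |EP| = 41.2 and P on the −x side, so P = (-41.20, 0.000). The tangent condition forces KP to be normal to EP, so K = P + (0, -8.8) = (-41.20, -8.800). Since KA ⟂ AV (tangency), |KV| = √(8.8² + 39.9²) = 40.86 regardless of where A sits on A1. So V lies on both circle(E, 77.7) and circle(K, 40.86); the below-EP intersection is V = (-65.68, -41.51). A is the foot of the tangent from V: A = (-49.22, -5.169).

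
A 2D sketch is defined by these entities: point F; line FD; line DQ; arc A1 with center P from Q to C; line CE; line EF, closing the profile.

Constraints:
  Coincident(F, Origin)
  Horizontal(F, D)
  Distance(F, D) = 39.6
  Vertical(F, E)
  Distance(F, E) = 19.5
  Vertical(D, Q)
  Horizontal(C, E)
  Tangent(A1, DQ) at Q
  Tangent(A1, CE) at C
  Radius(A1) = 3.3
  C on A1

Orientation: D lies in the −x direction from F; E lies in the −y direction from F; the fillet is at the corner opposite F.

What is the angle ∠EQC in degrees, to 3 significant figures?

40.2°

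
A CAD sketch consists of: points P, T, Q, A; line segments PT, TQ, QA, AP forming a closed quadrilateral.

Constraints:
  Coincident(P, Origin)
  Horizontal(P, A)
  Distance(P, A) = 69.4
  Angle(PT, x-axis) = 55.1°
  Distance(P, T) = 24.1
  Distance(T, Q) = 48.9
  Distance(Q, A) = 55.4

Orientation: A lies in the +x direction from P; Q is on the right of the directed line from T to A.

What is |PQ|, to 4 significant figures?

35.89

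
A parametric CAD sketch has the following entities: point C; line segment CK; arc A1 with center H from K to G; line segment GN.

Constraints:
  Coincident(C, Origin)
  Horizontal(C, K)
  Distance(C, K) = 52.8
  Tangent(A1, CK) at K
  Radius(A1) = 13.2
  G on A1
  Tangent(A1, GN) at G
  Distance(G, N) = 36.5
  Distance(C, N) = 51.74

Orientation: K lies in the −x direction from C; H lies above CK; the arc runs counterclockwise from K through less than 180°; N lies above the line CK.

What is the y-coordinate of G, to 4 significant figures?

8.849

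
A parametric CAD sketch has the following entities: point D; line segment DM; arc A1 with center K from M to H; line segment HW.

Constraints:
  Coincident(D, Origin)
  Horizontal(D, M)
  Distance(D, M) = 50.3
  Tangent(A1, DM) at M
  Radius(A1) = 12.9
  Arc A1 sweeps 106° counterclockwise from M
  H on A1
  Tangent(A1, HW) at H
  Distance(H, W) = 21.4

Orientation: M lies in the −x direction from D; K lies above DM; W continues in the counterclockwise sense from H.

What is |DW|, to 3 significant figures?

57.4

D is at the origin; DM is horizontal with |DM| = 50.3 and M on the −x side, so M = (-50.3, 0.00). A1 meets DM tangentially, so KM is at right angles to DM, so K = M + (0, 12.9) = (-50.3, 12.9). On A1, M sits at bearing -90° from K; a 106° counterclockwise sweep puts H at bearing 16°, so H = K + 12.9·(cos 16°, sin 16°) = (-37.9, 16.5). The tangent condition forces KH to be normal to HW, so HW runs along (−sin 16°, cos 16°); with |HW| = 21.4, W = (-43.8, 37.0). Then |DW| = |W − D| = 57.4.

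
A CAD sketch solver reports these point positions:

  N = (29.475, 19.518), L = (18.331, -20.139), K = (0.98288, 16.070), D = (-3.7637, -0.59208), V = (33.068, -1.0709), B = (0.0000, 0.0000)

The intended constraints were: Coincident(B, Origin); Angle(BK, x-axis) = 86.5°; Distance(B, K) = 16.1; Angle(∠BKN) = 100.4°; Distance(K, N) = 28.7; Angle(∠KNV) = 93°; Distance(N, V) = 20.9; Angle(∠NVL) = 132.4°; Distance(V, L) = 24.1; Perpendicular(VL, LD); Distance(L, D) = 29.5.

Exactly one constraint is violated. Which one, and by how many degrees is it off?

Perpendicular(VL, LD) — off by 3.80°.

B = (0.00, 0.00) ✓; BK at 86.50° ✓; |BK| = 16.10 ✓; ∠BKN = 100.4° ✓; |KN| = 28.70 ✓; ∠KNV = 93.00° ✓; |NV| = 20.90 ✓; ∠NVL = 132.4° ✓; |VL| = 24.10 ✓; ∠(VL, LD) = 93.80° ✗; |LD| = 29.50 ✓.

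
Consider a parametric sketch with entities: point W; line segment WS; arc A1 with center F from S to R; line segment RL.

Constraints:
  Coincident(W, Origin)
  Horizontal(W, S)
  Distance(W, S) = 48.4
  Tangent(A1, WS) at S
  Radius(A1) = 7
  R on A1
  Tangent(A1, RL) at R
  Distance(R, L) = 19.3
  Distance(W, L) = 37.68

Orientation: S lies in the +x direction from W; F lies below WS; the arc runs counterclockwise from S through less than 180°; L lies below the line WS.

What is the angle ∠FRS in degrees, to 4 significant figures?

61.12°

W is at the origin; WS is horizontal with |WS| = 48.4 and S on the +x side, so S = (48.40, 0.000). The tangent condition forces FS to be normal to WS, so F = S + (0, -7) = (48.40, -7.000). Since FR ⟂ RL (tangency), |FL| = √(7.0² + 19.3²) = 20.53 regardless of where R sits on A1. So L lies on both circle(W, 37.68) and circle(F, 20.53); the below-WS intersection is L = (32.19, -19.59). R is the foot of the tangent from L: R = (42.48, -3.267).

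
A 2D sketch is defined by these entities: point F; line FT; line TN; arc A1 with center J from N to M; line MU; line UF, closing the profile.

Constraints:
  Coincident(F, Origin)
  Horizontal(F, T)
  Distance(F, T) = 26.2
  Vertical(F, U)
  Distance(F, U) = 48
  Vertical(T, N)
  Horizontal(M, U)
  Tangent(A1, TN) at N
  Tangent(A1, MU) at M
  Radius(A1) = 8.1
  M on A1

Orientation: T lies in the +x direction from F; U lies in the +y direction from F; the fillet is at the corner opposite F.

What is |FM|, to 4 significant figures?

51.30

F is at the origin; FT is horizontal with |FT| = 26.2 and T on the +x side, so T = (26.20, 0.000). FU is vertical with |FU| = 48.0 and U on the +y side, so U = (0.000, 48.00). The virtual corner opposite F is at (26.20, 48.00). The tangent condition forces JN to be normal to TN and tangency of A1 to MU means the radius JM is perpendicular to MU, with radius 8.1, so the center J sits 8.1 in from both sides at J = (18.10, 39.90). That places the tangent points at N = (26.20, 39.90) on TN and M = (18.10, 48.00) on MU. Then |FM| = |M − F| = 51.30.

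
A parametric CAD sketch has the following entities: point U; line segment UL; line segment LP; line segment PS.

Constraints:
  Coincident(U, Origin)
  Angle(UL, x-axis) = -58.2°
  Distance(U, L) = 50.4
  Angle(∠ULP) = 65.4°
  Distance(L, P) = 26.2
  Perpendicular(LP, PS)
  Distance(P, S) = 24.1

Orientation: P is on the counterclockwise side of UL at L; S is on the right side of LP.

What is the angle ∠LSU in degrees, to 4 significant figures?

43.12°

U is at the origin; UL runs at -58.2° with length 50.4, so L = 50.4·(cos -58.2°, sin -58.2°) = (26.56, -42.83). ∠ULP = 65.4°, so LP runs at -58.2° + (180° − 65.4°) = 56.40° from the x-axis; with |LP| = 26.2, P = L + 26.2·(cos 56.40°, sin 56.40°) = (41.06, -21.01). LP ⟂ PS; with |PS| = 24.1 on the right of LP, S = P + 24.1·(0.8329, -0.5534) = (61.13, -34.35). Then cos ∠LSU = SL·SU / (|SL||SU|), giving 43.12°.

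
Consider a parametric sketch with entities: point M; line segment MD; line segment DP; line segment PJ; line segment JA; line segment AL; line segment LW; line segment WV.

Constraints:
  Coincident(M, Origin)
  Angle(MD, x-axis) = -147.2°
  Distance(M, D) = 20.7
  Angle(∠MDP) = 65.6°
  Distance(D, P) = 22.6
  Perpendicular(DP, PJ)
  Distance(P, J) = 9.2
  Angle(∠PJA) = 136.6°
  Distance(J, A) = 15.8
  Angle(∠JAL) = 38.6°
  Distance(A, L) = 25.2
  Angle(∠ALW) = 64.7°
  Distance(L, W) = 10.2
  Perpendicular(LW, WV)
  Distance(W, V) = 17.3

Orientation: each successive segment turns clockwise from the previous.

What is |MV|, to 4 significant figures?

6.320

M is at the origin; MD runs at -147.2° with length 20.7, so D = (-17.40, -11.21). ∠MDP = 65.6° gives DP at 98.40° from the x-axis; with |DP| = 22.6, P = (-20.70, 11.14). DP is perpendicular to PJ, so PJ runs at 8.400°; with |PJ| = 9.2, J = (-11.60, 12.49). ∠PJA = 136.6° gives JA at -35.00° from the x-axis; with |JA| = 15.8, A = (1.343, 3.426). ∠JAL = 38.6° gives AL at -176.4° from the x-axis; with |AL| = 25.2, L = (-23.81, 1.843). ∠ALW = 64.7° gives LW at 68.30° from the x-axis; with |LW| = 10.2, W = (-20.04, 11.32). LW is perpendicular to WV, so WV runs at -21.70°; with |WV| = 17.3, V = (-3.962, 4.924). Then |MV| = |V − M| = 6.320.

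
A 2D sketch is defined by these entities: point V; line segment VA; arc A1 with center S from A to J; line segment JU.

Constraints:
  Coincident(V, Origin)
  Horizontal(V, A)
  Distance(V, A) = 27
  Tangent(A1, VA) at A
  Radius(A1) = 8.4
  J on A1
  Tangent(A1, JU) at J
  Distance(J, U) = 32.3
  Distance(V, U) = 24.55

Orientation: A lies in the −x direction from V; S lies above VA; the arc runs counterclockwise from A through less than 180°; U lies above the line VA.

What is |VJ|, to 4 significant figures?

21.36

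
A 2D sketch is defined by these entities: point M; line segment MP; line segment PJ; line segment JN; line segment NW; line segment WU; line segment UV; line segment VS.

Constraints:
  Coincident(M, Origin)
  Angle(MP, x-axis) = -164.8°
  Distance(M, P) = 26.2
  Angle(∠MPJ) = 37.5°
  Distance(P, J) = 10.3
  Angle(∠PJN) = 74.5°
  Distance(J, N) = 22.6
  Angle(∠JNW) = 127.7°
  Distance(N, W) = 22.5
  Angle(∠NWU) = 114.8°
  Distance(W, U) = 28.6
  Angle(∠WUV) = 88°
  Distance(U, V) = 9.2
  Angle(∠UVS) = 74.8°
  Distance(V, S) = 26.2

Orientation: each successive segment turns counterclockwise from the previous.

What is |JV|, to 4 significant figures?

41.50

M is at the origin; MP runs at -164.8° with length 26.2, so P = (-25.28, -6.869). ∠MPJ = 37.5° gives PJ at -22.30° from the x-axis; with |PJ| = 10.3, J = (-15.75, -10.78). ∠PJN = 74.5° gives JN at 83.20° from the x-axis; with |JN| = 22.6, N = (-13.08, 11.66). ∠JNW = 127.7° gives NW at 135.5° from the x-axis; with |NW| = 22.5, W = (-29.13, 27.43). ∠NWU = 114.8° gives WU at -159.3° from the x-axis; with |WU| = 28.6, U = (-55.88, 17.32). ∠WUV = 88.0° gives UV at -67.30° from the x-axis; with |UV| = 9.2, V = (-52.33, 8.837). Then |JV| = |V − J| = 41.50.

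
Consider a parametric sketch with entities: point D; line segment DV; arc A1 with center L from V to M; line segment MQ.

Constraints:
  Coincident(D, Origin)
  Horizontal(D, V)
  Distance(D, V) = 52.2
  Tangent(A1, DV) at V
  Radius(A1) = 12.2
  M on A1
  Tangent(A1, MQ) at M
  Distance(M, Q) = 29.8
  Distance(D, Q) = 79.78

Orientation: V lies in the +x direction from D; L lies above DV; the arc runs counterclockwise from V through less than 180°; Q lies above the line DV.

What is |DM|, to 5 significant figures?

65.009

D is at the origin; D and V share the same y with |DV| = 52.2 and V on the +x side, so V = (52.200, 0.0000). Since A1 is tangent to DV there, LV ⟂ DV, so L = V + (0, 12.2) = (52.200, 12.200). Since LM ⟂ MQ (tangency), |LQ| = √(12.2² + 29.8²) = 32.201 regardless of where M sits on A1. So Q lies on both circle(D, 79.78) and circle(L, 32.201); the above-DV intersection is Q = (69.337, 39.462). M is the foot of the tangent from Q: M = (64.219, 10.105).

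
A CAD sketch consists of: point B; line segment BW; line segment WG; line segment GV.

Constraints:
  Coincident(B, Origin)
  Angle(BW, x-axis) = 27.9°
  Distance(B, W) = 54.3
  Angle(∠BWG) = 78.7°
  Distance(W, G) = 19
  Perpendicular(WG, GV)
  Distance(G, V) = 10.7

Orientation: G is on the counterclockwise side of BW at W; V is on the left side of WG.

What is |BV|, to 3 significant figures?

43.4

B is at the origin; BW runs at 27.9° with length 54.3, so W = 54.3·(cos 27.9°, sin 27.9°) = (48.0, 25.4). ∠BWG = 78.7°, so WG runs at 27.9° + (180° − 78.7°) = 129° from the x-axis; with |WG| = 19.0, G = W + 19.0·(cos 129°, sin 129°) = (36.0, 40.1). The perpendicularity gives GV at right angles to WG; with |GV| = 10.7 on the left of WG, V = G + 10.7·(-0.775, -0.632) = (27.7, 33.4). Then |BV| = |V − B| = 43.4.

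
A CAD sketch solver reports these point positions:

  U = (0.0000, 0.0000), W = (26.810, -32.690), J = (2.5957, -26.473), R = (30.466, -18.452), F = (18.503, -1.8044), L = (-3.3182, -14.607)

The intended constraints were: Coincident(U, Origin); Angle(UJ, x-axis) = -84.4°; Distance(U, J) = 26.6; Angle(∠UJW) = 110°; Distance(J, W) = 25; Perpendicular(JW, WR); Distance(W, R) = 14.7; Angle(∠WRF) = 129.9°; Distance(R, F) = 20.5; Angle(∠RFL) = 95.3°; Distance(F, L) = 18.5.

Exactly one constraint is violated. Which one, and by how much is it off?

Distance(F, L) = 18.5 — off by 6.80.

U = (0.00, 0.00) ✓; UJ at -84.40° ✓; |UJ| = 26.60 ✓; ∠UJW = 110.0° ✓; |JW| = 25.00 ✓; ∠(JW, WR) = 90.00° ✓; |WR| = 14.70 ✓; ∠WRF = 129.9° ✓; |RF| = 20.50 ✓; ∠RFL = 95.30° ✓; |FL| = 25.30 ✗.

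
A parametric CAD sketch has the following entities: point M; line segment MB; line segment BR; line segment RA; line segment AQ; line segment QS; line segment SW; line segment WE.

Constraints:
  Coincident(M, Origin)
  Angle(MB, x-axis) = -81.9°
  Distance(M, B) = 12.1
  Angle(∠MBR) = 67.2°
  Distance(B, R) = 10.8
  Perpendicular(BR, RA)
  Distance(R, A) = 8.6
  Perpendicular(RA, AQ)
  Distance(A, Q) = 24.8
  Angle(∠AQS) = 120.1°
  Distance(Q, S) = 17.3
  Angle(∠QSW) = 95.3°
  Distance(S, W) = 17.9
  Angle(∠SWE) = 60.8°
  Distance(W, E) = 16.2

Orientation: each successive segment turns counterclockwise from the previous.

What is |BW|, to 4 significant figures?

18.59

M is at the origin; MB runs at -81.9° with length 12.1, so B = (1.705, -11.98). ∠MBR = 67.2° gives BR at 30.90° from the x-axis; with |BR| = 10.8, R = (10.97, -6.433). The perpendicularity gives RA at right angles to BR, so RA runs at 120.9°; with |RA| = 8.6, A = (6.556, 0.9463). The perpendicularity gives AQ at right angles to RA, so AQ runs at -149.1°; with |AQ| = 24.8, Q = (-14.72, -11.79). ∠AQS = 120.1° gives QS at -89.20° from the x-axis; with |QS| = 17.3, S = (-14.48, -29.09). ∠QSW = 95.3° gives SW at -4.500° from the x-axis; with |SW| = 17.9, W = (3.362, -30.49). Then |BW| = |W − B| = 18.59.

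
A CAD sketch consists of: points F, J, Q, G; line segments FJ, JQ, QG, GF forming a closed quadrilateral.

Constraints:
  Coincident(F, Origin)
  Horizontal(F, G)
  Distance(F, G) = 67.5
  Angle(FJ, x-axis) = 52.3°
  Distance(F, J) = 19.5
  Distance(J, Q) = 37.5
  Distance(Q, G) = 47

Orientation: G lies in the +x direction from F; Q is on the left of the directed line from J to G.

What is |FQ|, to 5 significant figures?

56.644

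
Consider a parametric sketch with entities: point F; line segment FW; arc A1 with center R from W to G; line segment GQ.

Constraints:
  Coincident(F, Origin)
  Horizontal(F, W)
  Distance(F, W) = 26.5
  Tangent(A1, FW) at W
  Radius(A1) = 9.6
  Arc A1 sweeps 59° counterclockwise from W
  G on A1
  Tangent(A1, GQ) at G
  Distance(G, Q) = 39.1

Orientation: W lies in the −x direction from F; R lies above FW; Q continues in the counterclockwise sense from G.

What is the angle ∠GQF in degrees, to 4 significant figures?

28.20°

On A1, W sits at bearing -90° from R; a 59° counterclockwise sweep puts G at bearing -31°, so G = R + 9.6·(cos -31°, sin -31°) = (-18.27, 4.656). The tangent condition forces RG to be normal to GQ, so GQ runs along (−sin -31°, cos -31°); with |GQ| = 39.1, Q = (1.867, 38.17). Then cos ∠GQF = QG·QF / (|QG||QF|), giving 28.20°.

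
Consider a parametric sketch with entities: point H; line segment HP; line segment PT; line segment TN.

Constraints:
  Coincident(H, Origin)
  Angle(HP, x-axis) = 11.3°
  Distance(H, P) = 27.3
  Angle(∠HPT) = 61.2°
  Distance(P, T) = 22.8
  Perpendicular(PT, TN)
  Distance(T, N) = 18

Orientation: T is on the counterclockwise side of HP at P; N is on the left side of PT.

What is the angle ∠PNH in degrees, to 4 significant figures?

69.84°

H is at the origin; HP runs at 11.3° with length 27.3, so P = 27.3·(cos 11.3°, sin 11.3°) = (26.77, 5.349). ∠HPT = 61.2°, so PT runs at 11.3° + (180° − 61.2°) = 130.1° from the x-axis; with |PT| = 22.8, T = P + 22.8·(cos 130.1°, sin 130.1°) = (12.08, 22.79). The perpendicularity gives TN at right angles to PT; with |TN| = 18.0 on the left of PT, N = T + 18.0·(-0.7649, -0.6441) = (-1.684, 11.20). Then cos ∠PNH = NP·NH / (|NP||NH|), giving 69.84°.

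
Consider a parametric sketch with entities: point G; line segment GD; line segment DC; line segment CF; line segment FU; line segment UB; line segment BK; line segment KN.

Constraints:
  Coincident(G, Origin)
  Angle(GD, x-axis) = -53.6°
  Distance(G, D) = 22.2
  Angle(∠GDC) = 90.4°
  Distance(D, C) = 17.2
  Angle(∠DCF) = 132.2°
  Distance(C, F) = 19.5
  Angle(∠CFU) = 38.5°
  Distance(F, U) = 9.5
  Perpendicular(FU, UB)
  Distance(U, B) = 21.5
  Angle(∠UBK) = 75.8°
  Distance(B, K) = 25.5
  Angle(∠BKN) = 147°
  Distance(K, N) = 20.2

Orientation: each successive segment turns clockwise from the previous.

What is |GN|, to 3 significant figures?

59.2

∠UBK = 75.8° gives BK at -167° from the x-axis; with |BK| = 25.5, K = (-26.2, -45.0). ∠BKN = 147.0° gives KN at 160° from the x-axis; with |KN| = 20.2, N = (-45.2, -38.2). Then |GN| = |N − G| = 59.2.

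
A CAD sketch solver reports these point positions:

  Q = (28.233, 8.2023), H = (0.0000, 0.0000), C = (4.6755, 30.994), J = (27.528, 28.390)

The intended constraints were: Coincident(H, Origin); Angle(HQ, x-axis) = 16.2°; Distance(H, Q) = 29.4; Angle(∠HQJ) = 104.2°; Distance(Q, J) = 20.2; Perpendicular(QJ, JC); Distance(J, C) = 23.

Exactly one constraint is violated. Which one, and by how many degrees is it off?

Perpendicular(QJ, JC) — off by 8.50°.

H = (0.00, 0.00) ✓; HQ at 16.20° ✓; |HQ| = 29.40 ✓; ∠HQJ = 104.2° ✓; |QJ| = 20.20 ✓; ∠(QJ, JC) = 81.50° ✗; |JC| = 23.00 ✓.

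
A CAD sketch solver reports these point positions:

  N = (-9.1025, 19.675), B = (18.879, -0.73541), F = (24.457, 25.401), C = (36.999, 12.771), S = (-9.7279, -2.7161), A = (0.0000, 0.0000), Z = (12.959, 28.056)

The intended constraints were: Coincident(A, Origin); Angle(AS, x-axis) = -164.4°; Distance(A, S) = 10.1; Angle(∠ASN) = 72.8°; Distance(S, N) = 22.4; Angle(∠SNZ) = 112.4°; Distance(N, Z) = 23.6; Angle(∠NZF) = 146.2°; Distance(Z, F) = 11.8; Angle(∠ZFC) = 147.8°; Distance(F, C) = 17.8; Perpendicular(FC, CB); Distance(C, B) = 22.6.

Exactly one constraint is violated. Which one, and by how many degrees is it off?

Perpendicular(FC, CB) — off by 8.10°.

A = (0.00, 0.00) ✓; AS at -164.4° ✓; |AS| = 10.10 ✓; ∠ASN = 72.80° ✓; |SN| = 22.40 ✓; ∠SNZ = 112.4° ✓; |NZ| = 23.60 ✓; ∠NZF = 146.2° ✓; |ZF| = 11.80 ✓; ∠ZFC = 147.8° ✓; |FC| = 17.80 ✓; ∠(FC, CB) = 98.10° ✗; |CB| = 22.60 ✓.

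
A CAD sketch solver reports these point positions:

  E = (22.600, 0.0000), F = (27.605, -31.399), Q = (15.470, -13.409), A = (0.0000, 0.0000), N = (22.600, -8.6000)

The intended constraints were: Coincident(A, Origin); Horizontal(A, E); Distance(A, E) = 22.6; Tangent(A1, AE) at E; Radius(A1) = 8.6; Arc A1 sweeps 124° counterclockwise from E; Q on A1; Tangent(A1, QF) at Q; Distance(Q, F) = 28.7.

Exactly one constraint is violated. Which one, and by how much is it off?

Distance(Q, F) = 28.7 — off by 7.00.

A = (0.00, 0.00) ✓; A.y = 0.00, E.y = 0.00 ✓; |AE| = 22.60 ✓; ∠(NE, EA) = 90.00° ✓; |NE| = 8.600 ✓; bearing(N→Q) − bearing(N→E) = 124.0° ✓; |NQ| = 8.600 ✓; ∠(NQ, QF) = 90.00° ✓; |QF| = 21.70 ✗.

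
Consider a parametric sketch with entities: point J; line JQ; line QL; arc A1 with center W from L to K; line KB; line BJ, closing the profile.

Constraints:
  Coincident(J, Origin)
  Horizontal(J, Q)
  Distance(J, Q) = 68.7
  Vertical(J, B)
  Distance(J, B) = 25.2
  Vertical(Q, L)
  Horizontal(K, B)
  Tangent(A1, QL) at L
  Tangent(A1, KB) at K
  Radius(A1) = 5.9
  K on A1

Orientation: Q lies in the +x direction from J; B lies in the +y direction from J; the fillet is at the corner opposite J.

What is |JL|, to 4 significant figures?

71.36

The virtual corner opposite J is at (68.70, 25.20). The tangent condition forces WL to be normal to QL and since A1 is tangent to KB there, WK ⟂ KB, with radius 5.9, so the center W sits 5.9 in from both sides at W = (62.80, 19.30). That places the tangent points at L = (68.70, 19.30) on QL and K = (62.80, 25.20) on KB. Then |JL| = |L − J| = 71.36.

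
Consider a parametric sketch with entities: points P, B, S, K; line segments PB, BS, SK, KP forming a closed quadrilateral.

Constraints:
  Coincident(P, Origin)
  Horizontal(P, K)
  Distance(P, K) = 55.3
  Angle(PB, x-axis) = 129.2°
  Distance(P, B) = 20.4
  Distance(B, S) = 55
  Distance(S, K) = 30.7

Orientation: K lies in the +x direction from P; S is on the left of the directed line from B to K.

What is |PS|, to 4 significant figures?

49.10

Checks: |BS| = 55.00 ✓; |SK| = 30.70 ✓.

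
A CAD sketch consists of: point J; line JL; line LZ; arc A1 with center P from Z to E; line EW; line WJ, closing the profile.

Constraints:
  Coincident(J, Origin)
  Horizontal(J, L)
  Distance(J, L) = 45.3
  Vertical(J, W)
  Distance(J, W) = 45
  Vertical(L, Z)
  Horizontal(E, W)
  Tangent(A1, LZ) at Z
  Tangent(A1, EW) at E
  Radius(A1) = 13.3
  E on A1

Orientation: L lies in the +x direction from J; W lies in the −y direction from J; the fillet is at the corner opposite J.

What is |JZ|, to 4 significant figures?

55.29

J is at the origin; JL is horizontal with |JL| = 45.3 and L on the +x side, so L = (45.30, 0.000). JW is vertical with |JW| = 45.0 and W on the −y side, so W = (0.000, -45.00). The virtual corner opposite J is at (45.30, -45.00). Since A1 is tangent to LZ there, PZ ⟂ LZ and the tangent condition forces PE to be normal to EW, with radius 13.3, so the center P sits 13.3 in from both sides at P = (32.00, -31.70). That places the tangent points at Z = (45.30, -31.70) on LZ and E = (32.00, -45.00) on EW. Then |JZ| = |Z − J| = 55.29.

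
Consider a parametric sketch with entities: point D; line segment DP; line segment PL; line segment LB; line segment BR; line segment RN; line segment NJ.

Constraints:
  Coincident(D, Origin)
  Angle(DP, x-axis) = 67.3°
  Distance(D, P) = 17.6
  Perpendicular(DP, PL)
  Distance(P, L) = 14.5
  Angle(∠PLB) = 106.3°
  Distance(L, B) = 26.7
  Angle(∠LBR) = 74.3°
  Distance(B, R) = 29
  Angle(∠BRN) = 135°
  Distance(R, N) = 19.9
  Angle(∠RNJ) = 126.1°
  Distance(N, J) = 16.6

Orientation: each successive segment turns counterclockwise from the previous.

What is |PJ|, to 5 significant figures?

19.338

D is at the origin; DP runs at 67.3° with length 17.6, so P = (6.7919, 16.237). The perpendicularity gives PL at right angles to DP, so PL runs at 157.30°; with |PL| = 14.5, L = (-6.5849, 21.832). ∠PLB = 106.3° gives LB at -129.00° from the x-axis; with |LB| = 26.7, B = (-23.388, 1.0825). ∠LBR = 74.3° gives BR at -23.300° from the x-axis; with |BR| = 29.0, R = (3.2472, -10.388). ∠BRN = 135.0° gives RN at 21.700° from the x-axis; with |RN| = 19.9, N = (21.737, -3.0303). ∠RNJ = 126.1° gives NJ at 75.600° from the x-axis; with |NJ| = 16.6, J = (25.865, 13.048). Then |PJ| = |J − P| = 19.338.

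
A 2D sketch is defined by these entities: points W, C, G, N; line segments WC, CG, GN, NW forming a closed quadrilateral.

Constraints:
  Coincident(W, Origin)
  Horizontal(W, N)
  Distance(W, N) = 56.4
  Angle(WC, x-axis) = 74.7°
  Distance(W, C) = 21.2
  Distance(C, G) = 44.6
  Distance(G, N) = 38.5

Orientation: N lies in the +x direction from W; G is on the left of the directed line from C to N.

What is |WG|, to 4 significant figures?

59.92

W is at the origin; WN is horizontal with |WN| = 56.4 and N in +x, so N = (56.4, 0). WC runs at 74.7° with |WC| = 21.2, so C = (5.594, 20.45). G is determined by |CG| = 44.6 and |GN| = 38.5 together: it lies at the intersection of circle(C, 44.6) and circle(N, 38.5). With |CN| = 54.77, the foot of the radical line on CN is 32.01 from C and the perpendicular offset is √(44.6² − 32.01²) = 31.06. Taking the left-of-CN solution: G = (46.89, 37.31).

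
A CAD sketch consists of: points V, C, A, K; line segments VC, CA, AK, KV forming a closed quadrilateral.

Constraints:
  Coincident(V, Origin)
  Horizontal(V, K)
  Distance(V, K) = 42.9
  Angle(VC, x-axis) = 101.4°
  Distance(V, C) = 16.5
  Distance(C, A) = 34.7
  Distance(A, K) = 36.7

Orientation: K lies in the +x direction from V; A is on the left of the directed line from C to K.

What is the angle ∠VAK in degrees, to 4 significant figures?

64.86°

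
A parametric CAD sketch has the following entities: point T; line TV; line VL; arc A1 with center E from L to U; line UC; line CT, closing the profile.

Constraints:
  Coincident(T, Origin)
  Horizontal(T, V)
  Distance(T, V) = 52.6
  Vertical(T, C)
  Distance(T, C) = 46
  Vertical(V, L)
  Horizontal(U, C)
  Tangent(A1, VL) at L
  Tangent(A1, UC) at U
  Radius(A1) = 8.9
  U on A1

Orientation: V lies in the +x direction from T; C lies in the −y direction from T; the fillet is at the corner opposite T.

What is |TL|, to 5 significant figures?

64.367

T is at the origin; T and V share the same y with |TV| = 52.6 and V on the +x side, so V = (52.600, 0.0000). T and C share the same x with |TC| = 46.0 and C on the −y side, so C = (0.0000, -46.000). The virtual corner opposite T is at (52.600, -46.000). Since A1 is tangent to VL there, EL ⟂ VL and A1 meets UC tangentially, so EU is at right angles to UC, with radius 8.9, so the center E sits 8.9 in from both sides at E = (43.700, -37.100). That places the tangent points at L = (52.600, -37.100) on VL and U = (43.700, -46.000) on UC. Then |TL| = |L − T| = 64.367.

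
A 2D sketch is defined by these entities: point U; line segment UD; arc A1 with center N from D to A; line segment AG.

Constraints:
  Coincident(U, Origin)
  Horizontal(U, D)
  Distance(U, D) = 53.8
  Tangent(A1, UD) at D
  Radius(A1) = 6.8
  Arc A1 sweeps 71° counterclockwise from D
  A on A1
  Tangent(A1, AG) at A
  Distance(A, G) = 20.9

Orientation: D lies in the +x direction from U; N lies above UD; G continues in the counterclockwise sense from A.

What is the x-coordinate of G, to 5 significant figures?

67.034

On A1, D sits at bearing -90° from N; a 71° counterclockwise sweep puts A at bearing -19°, so A = N + 6.8·(cos -19°, sin -19°) = (60.230, 4.5861). A1 meets AG tangentially, so NA is at right angles to AG, so AG runs along (−sin -19°, cos -19°); with |AG| = 20.9, G = (67.034, 24.347). So G.x = 67.034.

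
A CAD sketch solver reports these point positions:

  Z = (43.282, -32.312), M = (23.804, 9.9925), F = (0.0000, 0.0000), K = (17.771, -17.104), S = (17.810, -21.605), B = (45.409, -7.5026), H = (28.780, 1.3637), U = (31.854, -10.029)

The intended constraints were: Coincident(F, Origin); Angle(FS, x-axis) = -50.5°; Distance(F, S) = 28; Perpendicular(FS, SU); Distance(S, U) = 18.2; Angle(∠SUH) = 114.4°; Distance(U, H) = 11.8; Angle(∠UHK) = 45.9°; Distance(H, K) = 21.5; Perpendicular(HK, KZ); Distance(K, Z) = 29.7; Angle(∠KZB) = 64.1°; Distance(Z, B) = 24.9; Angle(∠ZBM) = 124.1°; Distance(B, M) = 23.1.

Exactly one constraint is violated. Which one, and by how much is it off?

Distance(B, M) = 23.1 — off by 4.70.

F = (0.00, 0.00) ✓; FS at -50.50° ✓; |FS| = 28.00 ✓; ∠(FS, SU) = 90.00° ✓; |SU| = 18.20 ✓; ∠SUH = 114.4° ✓; |UH| = 11.80 ✓; ∠UHK = 45.90° ✓; |HK| = 21.50 ✓; ∠(HK, KZ) = 90.00° ✓; |KZ| = 29.70 ✓; ∠KZB = 64.10° ✓; |ZB| = 24.90 ✓; ∠ZBM = 124.1° ✓; |BM| = 27.80 ✗.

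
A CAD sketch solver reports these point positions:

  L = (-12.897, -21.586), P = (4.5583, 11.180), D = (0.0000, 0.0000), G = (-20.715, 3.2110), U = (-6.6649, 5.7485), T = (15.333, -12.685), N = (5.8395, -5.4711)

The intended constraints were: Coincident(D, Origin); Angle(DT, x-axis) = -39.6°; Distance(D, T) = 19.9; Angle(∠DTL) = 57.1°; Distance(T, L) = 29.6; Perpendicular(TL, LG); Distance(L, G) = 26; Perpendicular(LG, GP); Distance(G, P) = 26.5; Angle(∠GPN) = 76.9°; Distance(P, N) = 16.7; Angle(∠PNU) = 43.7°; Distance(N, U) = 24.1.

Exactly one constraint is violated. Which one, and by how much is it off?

Distance(N, U) = 24.1 — off by 7.30.

D = (0.00, 0.00) ✓; DT at -39.60° ✓; |DT| = 19.90 ✓; ∠DTL = 57.10° ✓; |TL| = 29.60 ✓; ∠(TL, LG) = 90.00° ✓; |LG| = 26.00 ✓; ∠(LG, GP) = 90.00° ✓; |GP| = 26.50 ✓; ∠GPN = 76.90° ✓; |PN| = 16.70 ✓; ∠PNU = 43.70° ✓; |NU| = 16.80 ✗.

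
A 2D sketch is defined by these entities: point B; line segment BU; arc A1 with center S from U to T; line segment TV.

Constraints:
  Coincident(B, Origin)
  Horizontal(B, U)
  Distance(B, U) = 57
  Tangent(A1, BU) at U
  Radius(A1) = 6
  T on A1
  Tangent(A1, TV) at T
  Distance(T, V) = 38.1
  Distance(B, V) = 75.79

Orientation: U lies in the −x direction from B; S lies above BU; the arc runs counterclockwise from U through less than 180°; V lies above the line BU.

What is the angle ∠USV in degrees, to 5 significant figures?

173.32°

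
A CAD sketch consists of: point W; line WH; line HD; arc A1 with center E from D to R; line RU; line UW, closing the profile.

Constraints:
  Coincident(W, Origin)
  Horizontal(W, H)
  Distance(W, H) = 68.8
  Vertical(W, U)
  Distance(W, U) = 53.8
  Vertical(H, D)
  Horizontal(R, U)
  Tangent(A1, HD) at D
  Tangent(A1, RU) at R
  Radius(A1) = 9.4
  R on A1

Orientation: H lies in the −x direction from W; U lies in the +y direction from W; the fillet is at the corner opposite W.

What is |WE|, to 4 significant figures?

74.16

W and U share the same x with |WU| = 53.8 and U on the +y side, so U = (0.000, 53.80). The virtual corner opposite W is at (-68.80, 53.80). Since A1 is tangent to HD there, ED ⟂ HD and A1 meets RU tangentially, so ER is at right angles to RU, with radius 9.4, so the center E sits 9.4 in from both sides at E = (-59.40, 44.40). Then |WE| = |E − W| = 74.16.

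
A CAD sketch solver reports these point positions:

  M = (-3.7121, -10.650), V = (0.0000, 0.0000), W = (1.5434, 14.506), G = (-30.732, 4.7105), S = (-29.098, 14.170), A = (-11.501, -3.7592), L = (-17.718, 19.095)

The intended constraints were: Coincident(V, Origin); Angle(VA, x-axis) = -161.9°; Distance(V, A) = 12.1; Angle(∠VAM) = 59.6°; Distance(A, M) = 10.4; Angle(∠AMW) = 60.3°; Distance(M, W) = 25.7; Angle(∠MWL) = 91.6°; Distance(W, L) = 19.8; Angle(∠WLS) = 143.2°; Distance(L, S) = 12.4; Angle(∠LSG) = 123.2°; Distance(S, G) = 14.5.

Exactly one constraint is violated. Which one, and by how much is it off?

Distance(S, G) = 14.5 — off by 4.90.

V = (0.00, 0.00) ✓; VA at -161.9° ✓; |VA| = 12.10 ✓; ∠VAM = 59.60° ✓; |AM| = 10.40 ✓; ∠AMW = 60.30° ✓; |MW| = 25.70 ✓; ∠MWL = 91.60° ✓; |WL| = 19.80 ✓; ∠WLS = 143.2° ✓; |LS| = 12.40 ✓; ∠LSG = 123.2° ✓; |SG| = 9.600 ✗.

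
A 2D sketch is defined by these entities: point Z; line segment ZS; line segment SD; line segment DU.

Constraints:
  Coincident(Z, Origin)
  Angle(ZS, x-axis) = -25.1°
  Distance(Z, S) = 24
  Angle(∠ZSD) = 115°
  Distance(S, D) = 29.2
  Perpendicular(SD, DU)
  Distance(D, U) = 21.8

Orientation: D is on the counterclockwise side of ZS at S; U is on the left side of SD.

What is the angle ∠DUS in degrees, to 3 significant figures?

53.3°

Z is at the origin; ZS runs at -25.1° with length 24.0, so S = 24.0·(cos -25.1°, sin -25.1°) = (21.7, -10.2). ∠ZSD = 115.0°, so SD runs at -25.1° + (180° − 115.0°) = 39.9° from the x-axis; with |SD| = 29.2, D = S + 29.2·(cos 39.9°, sin 39.9°) = (44.1, 8.55). SD is perpendicular to DU; with |DU| = 21.8 on the left of SD, U = D + 21.8·(-0.641, 0.767) = (30.2, 25.3). Then cos ∠DUS = UD·US / (|UD||US|), giving 53.3°.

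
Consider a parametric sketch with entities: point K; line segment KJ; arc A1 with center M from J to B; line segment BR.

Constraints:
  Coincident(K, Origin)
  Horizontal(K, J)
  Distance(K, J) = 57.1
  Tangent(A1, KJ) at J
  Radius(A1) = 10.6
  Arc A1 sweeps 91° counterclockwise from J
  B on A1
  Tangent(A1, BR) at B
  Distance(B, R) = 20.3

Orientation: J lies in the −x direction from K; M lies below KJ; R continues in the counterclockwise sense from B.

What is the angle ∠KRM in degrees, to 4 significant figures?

38.65°

K is at the origin; KJ is horizontal with |KJ| = 57.1 and J on the −x side, so J = (-57.10, 0.000). Since A1 is tangent to KJ there, MJ ⟂ KJ, so M = J + (0, -10.6) = (-57.10, -10.60). On A1, J sits at bearing 90° from M; a 91° counterclockwise sweep puts B at bearing 181°, so B = M + 10.6·(cos 181°, sin 181°) = (-67.70, -10.78). A1 meets BR tangentially, so MB is at right angles to BR, so BR runs along (−sin 181°, cos 181°); with |BR| = 20.3, R = (-67.34, -31.08). Then cos ∠KRM = RK·RM / (|RK||RM|), giving 38.65°.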